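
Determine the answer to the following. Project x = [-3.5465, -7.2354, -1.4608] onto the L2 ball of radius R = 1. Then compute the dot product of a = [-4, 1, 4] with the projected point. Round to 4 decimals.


Step 1: Compute ||x|| (intermediates to 6 decimals).
||x|| = sqrt((-3.5465)^2 + (-7.2354)^2 + (-1.4608)^2) = 8.189177
Step 2: Project.
Since ||x|| > R, scale = R/||x|| = 1/8.189177 = 0.122112, proj(x) = scale * x
proj(x) = [-0.43307, -0.883529, -0.178381]
Step 3: Dot product.
a^T * proj(x) = -4*(-0.43307) + 1*(-0.883529) + 4*(-0.178381) = 0.1352


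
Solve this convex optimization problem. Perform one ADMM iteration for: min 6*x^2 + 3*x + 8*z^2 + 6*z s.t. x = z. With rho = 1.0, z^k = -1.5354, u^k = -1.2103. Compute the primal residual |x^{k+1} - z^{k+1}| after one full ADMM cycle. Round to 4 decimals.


ADMM iteration with rho = 1.0, z^k = -1.5354, u^k = -1.2103
Step 1: x-update.
Minimize 6*x^2 + 3*x + (1.0/2)*(x + 1.5354 - 1.2103)^2
FOC: (2*6 + 1.0)*x = -3 + 1.0*(-1.5354 + 1.2103)
x^{k+1} = -0.2558
Step 2: z-update.
Minimize 8*z^2 + 6*z + (1.0/2)*(-0.2558 - z - 1.2103)^2
FOC: (2*8 + 1.0)*z = -6 + 1.0*(-0.2558 - 1.2103)
z^{k+1} = -0.4392
Step 3: u-update.
u^{k+1} = -1.2103 - 0.2558 + 0.4392 = -1.0269
Step 4: Primal residual = |-0.2558 + 0.4392| = 0.1834


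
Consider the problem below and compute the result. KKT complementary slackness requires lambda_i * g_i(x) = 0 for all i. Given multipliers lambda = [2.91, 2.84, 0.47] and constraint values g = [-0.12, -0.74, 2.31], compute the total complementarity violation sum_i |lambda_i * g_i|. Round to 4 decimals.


KKT complementary slackness check:
lambda_1 * g_1 = 2.91 * -0.12 = -0.3492
lambda_2 * g_2 = 2.84 * -0.74 = -2.1016
lambda_3 * g_3 = 0.47 * 2.31 = 1.0857
Total violation = 0.3492 + 2.1016 + 1.0857 = 3.5365


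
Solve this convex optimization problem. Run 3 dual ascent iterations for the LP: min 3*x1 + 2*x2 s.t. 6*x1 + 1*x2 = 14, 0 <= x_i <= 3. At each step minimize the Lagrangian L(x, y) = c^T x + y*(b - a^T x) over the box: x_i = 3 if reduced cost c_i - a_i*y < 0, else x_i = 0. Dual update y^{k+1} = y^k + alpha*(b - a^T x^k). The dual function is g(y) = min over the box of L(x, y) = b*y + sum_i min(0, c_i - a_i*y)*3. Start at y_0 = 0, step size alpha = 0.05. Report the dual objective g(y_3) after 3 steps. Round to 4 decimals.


Dual ascent for LP: min 3*x1 + 2*x2, 6*x1 + 1*x2 = 14, 0 <= x_i <= 3
Step 1: y^k = 0.0, reduced costs: (3.0, 2.0)
  x^k = (0.0, 0.0), subgradient = b - a^T x = 14.0
  y^{k+1} = 0.0 + 0.05*14.0 = 0.7
Step 2: y^k = 0.7, reduced costs: (-1.2, 1.3)
  x^k = (3.0, 0.0), subgradient = b - a^T x = -4.0
  y^{k+1} = 0.7 + 0.05*-4.0 = 0.5
Step 3: y^k = 0.5, reduced costs: (0.0, 1.5)
  x^k = (0.0, 0.0), subgradient = b - a^T x = 14.0
  y^{k+1} = 0.5 + 0.05*14.0 = 1.2
Dual objective at y_3 = 1.2: reduced costs (-4.2, 0.8), box minimizer x = (3.0, 0.0)
g(y_3) = b*y + (c1 - a1*y)*x1 + (c2 - a2*y)*x2 = 14*1.2 + (-4.2)*3.0 + 0.8*0.0 = 16.8 - 12.6 + 0.0 = 4.2


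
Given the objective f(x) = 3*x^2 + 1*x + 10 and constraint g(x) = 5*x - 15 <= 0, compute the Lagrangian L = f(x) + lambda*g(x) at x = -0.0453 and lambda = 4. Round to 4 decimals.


Step 1: Evaluate f(x).
f(-0.0453) = 3*(-0.0453)^2 + 1*(-0.0453) + 10 = 9.9609
Step 2: Evaluate g(x).
g(-0.0453) = 5*-0.0453 - 15 = -15.2265
Step 3: Compute Lagrangian.
L = 9.9609 + 4*-15.2265 = -50.9451


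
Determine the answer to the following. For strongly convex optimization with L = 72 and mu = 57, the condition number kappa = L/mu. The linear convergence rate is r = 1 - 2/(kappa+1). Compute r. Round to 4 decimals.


Step 1: Compute the condition number.
kappa = L/mu = 72/57 = 1.2632
Step 2: Compute the convergence rate.
r = 1 - 2/(kappa + 1) = 1 - 2*mu/(L + mu) = (L - mu)/(L + mu) = 15/129 = 0.1163


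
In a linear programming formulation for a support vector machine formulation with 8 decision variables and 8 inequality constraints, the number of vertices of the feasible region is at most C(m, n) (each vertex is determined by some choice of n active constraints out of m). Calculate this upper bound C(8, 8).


Each vertex corresponds to some choice of n active constraints out of m, so the number of vertices is at most C(m, n) = m! / (n!(m-n)!).
m = 8, n = 8
Numerator: 8 * 7 * 6 * 5 * 4 * 3 * 2 * 1
Denominator: 8! = 40320
C(8, 8) = 1


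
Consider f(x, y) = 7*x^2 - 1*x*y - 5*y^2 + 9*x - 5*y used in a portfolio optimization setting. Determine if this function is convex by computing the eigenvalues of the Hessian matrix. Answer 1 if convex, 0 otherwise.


The Hessian of f(x,y) = 7*x^2 - 1*x*y - 5*y^2 + 9*x - 5*y is:
H = [[14, -1], [-1, -10]]
Trace = 14 - 10 = 4
Determinant = 14*-10 - (-1)^2 = -141
Discriminant = (4)^2 - 4*-141 = 580.0
Eigenvalues: lambda_1 = -10.0416, lambda_2 = 14.0416
The function is not convex.

0


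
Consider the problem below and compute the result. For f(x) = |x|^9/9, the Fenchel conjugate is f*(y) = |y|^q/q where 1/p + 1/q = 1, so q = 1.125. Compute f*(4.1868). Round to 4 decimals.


The conjugate exponent q satisfies 1/p + 1/q = 1.
p = 9, so q = 9/(9 - 1) = 1.125
|y|^q = 4.1868^1.125 = 5.0075
f*(4.1868) = 5.0075 / 1.125 = 4.4511


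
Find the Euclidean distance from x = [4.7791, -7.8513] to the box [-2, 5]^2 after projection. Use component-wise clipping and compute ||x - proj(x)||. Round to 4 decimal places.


Project each component onto [-2, 5].
clip(4.7791) = 4.7791, clip(-7.8513) = -2.0
Projection = [4.7791, -2.0]
Squared diffs: [0.0, 34.2377]
Distance = sqrt(34.2377) = 5.8513


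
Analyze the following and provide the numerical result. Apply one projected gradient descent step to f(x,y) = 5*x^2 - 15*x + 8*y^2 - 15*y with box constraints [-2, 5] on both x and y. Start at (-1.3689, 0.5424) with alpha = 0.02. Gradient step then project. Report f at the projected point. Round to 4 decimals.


Step 1: Compute gradient at (-1.3689, 0.5424).
grad_x = 2*5*-1.3689 - 15 = -28.689
grad_y = 2*8*0.5424 - 15 = -6.3216
Step 2: Gradient step.
x_raw = -1.3689 - 0.02*-28.689 = -0.7951
y_raw = 0.5424 - 0.02*-6.3216 = 0.6688
Step 3: Project onto [-2, 5].
x_proj = clip(-0.7951) = -0.7951
y_proj = clip(0.6688) = 0.6688
Step 4: Evaluate f.
f(-0.7951, 0.6688) = 8.6341


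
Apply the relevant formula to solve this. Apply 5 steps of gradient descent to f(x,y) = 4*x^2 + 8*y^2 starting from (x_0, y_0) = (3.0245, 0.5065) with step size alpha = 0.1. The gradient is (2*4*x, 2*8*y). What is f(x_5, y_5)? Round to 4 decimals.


Gradient descent on f(x,y) = 4*x^2 + 8*y^2.
Starting point: (3.0245, 0.5065), alpha = 0.1
Step 1: grad_x = 2*4*3.0245 = 24.196, grad_y = 2*8*0.5065 = 8.104
  x_1 = 3.0245 - 0.1*24.196 = 0.6049
  y_1 = 0.5065 - 0.1*8.104 = -0.3039
Step 2: grad_x = 2*4*0.6049 = 4.8392, grad_y = 2*8*-0.3039 = -4.8624
  x_2 = 0.6049 - 0.1*4.8392 = 0.121
  y_2 = -0.3039 - 0.1*-4.8624 = 0.1823
Step 3: grad_x = 2*4*0.121 = 0.9678, grad_y = 2*8*0.1823 = 2.9174
  x_3 = 0.121 - 0.1*0.9678 = 0.0242
  y_3 = 0.1823 - 0.1*2.9174 = -0.1094
Step 4: grad_x = 2*4*0.0242 = 0.1936, grad_y = 2*8*-0.1094 = -1.7505
  x_4 = 0.0242 - 0.1*0.1936 = 0.0048
  y_4 = -0.1094 - 0.1*-1.7505 = 0.0656
Step 5: grad_x = 2*4*0.0048 = 0.0387, grad_y = 2*8*0.0656 = 1.0503
  x_5 = 0.0048 - 0.1*0.0387 = 0.001
  y_5 = 0.0656 - 0.1*1.0503 = -0.0394
f(0.001, -0.0394) = 4*0.001^2 + 8*(-0.0394)^2 = 0.0124


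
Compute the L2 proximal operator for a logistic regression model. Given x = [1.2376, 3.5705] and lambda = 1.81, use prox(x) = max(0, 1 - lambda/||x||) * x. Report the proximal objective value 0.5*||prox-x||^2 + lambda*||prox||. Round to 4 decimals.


Step 1: Compute ||x||.
||x|| = 3.7789
Step 2: Compute scaling factor.
scale = max(0, 1 - 1.81/3.7789) = 0.521
Step 3: prox(x) = [0.6448, 1.8603]
||prox(x)|| = 1.9689
Step 4: Proximal objective.
0.5*||prox-x||^2 = 1.6381
lambda*||prox|| = 3.5637
Total = 5.2018


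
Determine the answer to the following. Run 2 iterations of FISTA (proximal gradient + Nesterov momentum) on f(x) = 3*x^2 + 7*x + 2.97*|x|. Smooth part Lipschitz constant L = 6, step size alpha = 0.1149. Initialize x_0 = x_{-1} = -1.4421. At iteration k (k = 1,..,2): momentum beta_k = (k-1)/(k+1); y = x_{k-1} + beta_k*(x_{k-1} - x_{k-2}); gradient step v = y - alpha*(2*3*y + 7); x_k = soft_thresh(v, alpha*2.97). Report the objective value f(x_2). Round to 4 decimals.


FISTA on f(x) = 3*x^2 + 7*x + 2.97*|x|
L = 6, alpha = 0.1149
Iteration 1: beta = 0.0, y = -1.4421 + 0.0*(-1.4421 + 1.4421) = -1.4421
  grad(y) = -1.6526, v = y - alpha*grad = -1.2522
  prox(v) = soft_thresh(-1.2522, 0.3413) = -0.911
Iteration 2: beta = 0.3333, y = -0.911 + 0.3333*(-0.911 + 1.4421) = -0.7339
  grad(y) = 2.5965, v = y - alpha*grad = -1.0323
  prox(v) = soft_thresh(-1.0323, 0.3413) = -0.691
f(x_2) = 3*(-0.691)^2 + 7*(-0.691) + 2.97*|-0.691| = -1.3523


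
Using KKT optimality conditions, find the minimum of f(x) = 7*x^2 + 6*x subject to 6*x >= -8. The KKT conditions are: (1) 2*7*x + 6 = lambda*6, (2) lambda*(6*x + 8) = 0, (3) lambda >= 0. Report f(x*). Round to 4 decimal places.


Step 1: Try lambda = 0 (constraint inactive).
Stationarity: 2*7*x + 6 = 0
x* = -6/(2*7) = -3/7 = -0.4286 (rounded; the exact value -3/7 is used below)
Check constraint: 6*-0.4286 = -2.5716 >= -8 -- satisfied.
Step 2: Compute optimal value.
f(x*) = 7*(-3/7)^2 + 6*(-3/7) = -1.2857


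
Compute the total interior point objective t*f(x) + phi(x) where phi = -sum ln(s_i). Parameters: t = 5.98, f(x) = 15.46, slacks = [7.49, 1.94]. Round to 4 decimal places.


Step 1: Compute log-barrier.
ln values: [2.0136, 0.6627]
phi = -(2.0136 + 0.6627) = -2.6763
Step 2: Compute augmented objective.
t*f(x) = 5.98*15.46 = 92.4508
Total = 92.4508 - 2.6763 = 89.7745


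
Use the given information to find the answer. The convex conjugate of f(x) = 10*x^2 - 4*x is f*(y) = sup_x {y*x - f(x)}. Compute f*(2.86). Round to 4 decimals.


f*(y) = sup_x {y*x - a*x^2 - b*x} = sup_x {(y-b)*x - a*x^2}
FOC: (y - b) - 2a*x = 0 => x* = (y - b)/(2a)
x* = (2.86 + 4)/(2*10) = 0.343
f*(2.86) = (y-b)^2/(4a) = (2.86 + 4)^2/(4*10)
= 47.0596/40 = 1.1765


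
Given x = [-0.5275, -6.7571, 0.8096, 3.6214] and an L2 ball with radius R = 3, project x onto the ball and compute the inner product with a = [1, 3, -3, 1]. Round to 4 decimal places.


Step 1: Compute ||x|| (intermediates to 6 decimals).
||x|| = sqrt((-0.5275)^2 + (-6.7571)^2 + 0.8096^2 + 3.6214^2) = 7.727008
Step 2: Project.
Since ||x|| > R, scale = R/||x|| = 3/7.727008 = 0.388249, proj(x) = scale * x
proj(x) = [-0.204801, -2.623437, 0.314326, 1.406005]
Step 3: Dot product.
a^T * proj(x) = 1*(-0.204801) + 3*(-2.623437) - 3*0.314326 + 1*1.406005 = -7.6121


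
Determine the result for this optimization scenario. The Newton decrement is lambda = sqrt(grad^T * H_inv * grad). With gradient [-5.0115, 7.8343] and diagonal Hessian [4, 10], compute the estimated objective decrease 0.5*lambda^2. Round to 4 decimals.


Step 1: H is diagonal, so H^(-1) * g = [-1.2529, 0.7834].
Step 2: g^T H^(-1) g = sum_i g_i^2 / H_ii
  = (-5.0115)^2/4 + (7.8343)^2/10
  = 6.2788 + 6.1376 = 12.4164
Step 3: Objective decrease = 0.5 * g^T H^(-1) g = 6.2082


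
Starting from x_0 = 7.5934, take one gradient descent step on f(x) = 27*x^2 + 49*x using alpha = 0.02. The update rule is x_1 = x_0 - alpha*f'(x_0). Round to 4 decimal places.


We compute the gradient at x_0 and apply the update.
f'(x) = 54*x + 49
f'(7.5934) = 54*7.5934 + 49 = 459.0436
x_1 = 7.5934 - 0.02*459.0436 = -1.5875


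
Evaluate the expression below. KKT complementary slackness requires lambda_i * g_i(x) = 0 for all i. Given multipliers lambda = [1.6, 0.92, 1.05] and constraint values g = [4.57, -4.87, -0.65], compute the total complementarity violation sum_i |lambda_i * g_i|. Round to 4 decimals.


KKT complementary slackness check:
lambda_1 * g_1 = 1.6 * 4.57 = 7.312
lambda_2 * g_2 = 0.92 * -4.87 = -4.4804
lambda_3 * g_3 = 1.05 * -0.65 = -0.6825
Total violation = 7.312 + 4.4804 + 0.6825 = 12.4749


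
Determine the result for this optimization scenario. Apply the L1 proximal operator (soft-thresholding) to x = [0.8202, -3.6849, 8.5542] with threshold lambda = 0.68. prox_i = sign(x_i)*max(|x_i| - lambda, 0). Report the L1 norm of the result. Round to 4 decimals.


Soft-thresholding with lambda = 0.68:
prox(0.8202) = sign(0.8202)*max(|0.8202| - 0.68, 0) = 0.1402
prox(-3.6849) = sign(-3.6849)*max(|-3.6849| - 0.68, 0) = -3.0049
prox(8.5542) = sign(8.5542)*max(|8.5542| - 0.68, 0) = 7.8742
prox(x) = [0.1402, -3.0049, 7.8742]
||prox(x)||_1 = 0.1402 + 3.0049 + 7.8742 = 11.0193


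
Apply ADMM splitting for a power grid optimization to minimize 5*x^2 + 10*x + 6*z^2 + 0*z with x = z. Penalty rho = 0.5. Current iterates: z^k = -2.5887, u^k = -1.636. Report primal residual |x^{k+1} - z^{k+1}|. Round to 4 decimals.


ADMM iteration with rho = 0.5, z^k = -2.5887, u^k = -1.636
Step 1: x-update.
Minimize 5*x^2 + 10*x + (0.5/2)*(x + 2.5887 - 1.636)^2
FOC: (2*5 + 0.5)*x = -10 + 0.5*(-2.5887 + 1.636)
x^{k+1} = -0.9977
Step 2: z-update.
Minimize 6*z^2 + 0*z + (0.5/2)*(-0.9977 - z - 1.636)^2
FOC: (2*6 + 0.5)*z = 0 + 0.5*(-0.9977 - 1.636)
z^{k+1} = -0.1053
Step 3: u-update.
u^{k+1} = -1.636 - 0.9977 + 0.1053 = -2.5284
Step 4: Primal residual = |-0.9977 + 0.1053| = 0.8924


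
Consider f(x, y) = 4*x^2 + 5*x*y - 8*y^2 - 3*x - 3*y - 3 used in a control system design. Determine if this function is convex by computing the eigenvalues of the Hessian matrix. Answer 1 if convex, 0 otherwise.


The Hessian of f(x,y) = 4*x^2 + 5*x*y - 8*y^2 - 3*x - 3*y - 3 is:
H = [[8, 5], [5, -16]]
Trace = 8 - 16 = -8
Determinant = 8*-16 - (5)^2 = -153
Discriminant = (-8)^2 - 4*-153 = 676.0
Eigenvalues: lambda_1 = -17.0, lambda_2 = 9.0
The function is not convex.

0


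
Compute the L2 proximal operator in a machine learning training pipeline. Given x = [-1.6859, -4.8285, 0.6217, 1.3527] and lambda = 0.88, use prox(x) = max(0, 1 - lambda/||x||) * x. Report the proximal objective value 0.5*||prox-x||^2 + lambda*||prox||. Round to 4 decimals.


Step 1: Compute ||x||.
||x|| = 5.3266
Step 2: Compute scaling factor.
scale = max(0, 1 - 0.88/5.3266) = 0.8348
Step 3: prox(x) = [-1.4074, -4.0308, 0.519, 1.1292]
||prox(x)|| = 4.4466
Step 4: Proximal objective.
0.5*||prox-x||^2 = 0.3872
lambda*||prox|| = 3.913
Total = 4.3002


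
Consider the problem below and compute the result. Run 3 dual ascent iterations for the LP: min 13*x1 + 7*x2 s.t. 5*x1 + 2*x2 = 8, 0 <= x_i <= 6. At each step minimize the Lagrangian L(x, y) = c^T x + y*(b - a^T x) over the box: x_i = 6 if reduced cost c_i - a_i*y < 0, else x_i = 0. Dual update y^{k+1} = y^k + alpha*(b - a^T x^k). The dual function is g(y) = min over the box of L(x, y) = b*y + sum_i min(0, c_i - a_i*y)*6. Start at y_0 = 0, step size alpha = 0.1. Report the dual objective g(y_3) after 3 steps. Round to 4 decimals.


Dual ascent for LP: min 13*x1 + 7*x2, 5*x1 + 2*x2 = 8, 0 <= x_i <= 6
Step 1: y^k = 0.0, reduced costs: (13.0, 7.0)
  x^k = (0.0, 0.0), subgradient = b - a^T x = 8.0
  y^{k+1} = 0.0 + 0.1*8.0 = 0.8
Step 2: y^k = 0.8, reduced costs: (9.0, 5.4)
  x^k = (0.0, 0.0), subgradient = b - a^T x = 8.0
  y^{k+1} = 0.8 + 0.1*8.0 = 1.6
Step 3: y^k = 1.6, reduced costs: (5.0, 3.8)
  x^k = (0.0, 0.0), subgradient = b - a^T x = 8.0
  y^{k+1} = 1.6 + 0.1*8.0 = 2.4
Dual objective at y_3 = 2.4: reduced costs (1.0, 2.2), box minimizer x = (0.0, 0.0)
g(y_3) = b*y + (c1 - a1*y)*x1 + (c2 - a2*y)*x2 = 8*2.4 + 1.0*0.0 + 2.2*0.0 = 19.2 + 0.0 + 0.0 = 19.2


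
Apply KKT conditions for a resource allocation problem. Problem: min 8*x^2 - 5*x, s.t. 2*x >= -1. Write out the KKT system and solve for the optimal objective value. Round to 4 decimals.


Step 1: Try lambda = 0 (constraint inactive).
Stationarity: 2*8*x - 5 = 0
x* = 5/(2*8) = 0.3125
Check constraint: 2*0.3125 = 0.625 >= -1 -- satisfied.
Step 2: Compute optimal value.
f(x*) = 8*0.3125^2 - 5*0.3125 = -0.7813


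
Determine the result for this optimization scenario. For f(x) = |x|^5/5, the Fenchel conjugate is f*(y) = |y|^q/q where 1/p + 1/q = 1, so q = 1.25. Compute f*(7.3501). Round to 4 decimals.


The conjugate exponent q satisfies 1/p + 1/q = 1.
p = 5, so q = 5/(5 - 1) = 1.25
|y|^q = 7.3501^1.25 = 12.1023
f*(7.3501) = 12.1023 / 1.25 = 9.6818


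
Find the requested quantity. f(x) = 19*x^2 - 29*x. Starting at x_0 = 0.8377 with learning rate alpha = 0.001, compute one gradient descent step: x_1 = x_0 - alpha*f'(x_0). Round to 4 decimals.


We compute the gradient at x_0 and apply the update.
f'(x) = 38*x - 29
f'(0.8377) = 38*0.8377 - 29 = 2.8326
x_1 = 0.8377 - 0.001*2.8326 = 0.8349


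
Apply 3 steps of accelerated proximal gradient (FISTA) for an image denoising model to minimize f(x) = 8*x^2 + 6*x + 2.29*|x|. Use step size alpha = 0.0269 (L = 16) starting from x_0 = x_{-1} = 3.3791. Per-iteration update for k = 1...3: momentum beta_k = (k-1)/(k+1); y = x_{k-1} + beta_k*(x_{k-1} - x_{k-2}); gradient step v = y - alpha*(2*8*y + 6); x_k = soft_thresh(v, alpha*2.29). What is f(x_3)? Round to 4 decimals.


FISTA on f(x) = 8*x^2 + 6*x + 2.29*|x|
L = 16, alpha = 0.0269
Iteration 1: beta = 0.0, y = 3.3791 + 0.0*(3.3791 - 3.3791) = 3.3791
  grad(y) = 60.0656, v = y - alpha*grad = 1.7633
  prox(v) = soft_thresh(1.7633, 0.0616) = 1.7017
Iteration 2: beta = 0.3333, y = 1.7017 + 0.3333*(1.7017 - 3.3791) = 1.1426
  grad(y) = 24.2818, v = y - alpha*grad = 0.4894
  prox(v) = soft_thresh(0.4894, 0.0616) = 0.4278
Iteration 3: beta = 0.5, y = 0.4278 + 0.5*(0.4278 - 1.7017) = -0.2091
  grad(y) = 2.6541, v = y - alpha*grad = -0.2805
  prox(v) = soft_thresh(-0.2805, 0.0616) = -0.2189
f(x_3) = 8*(-0.2189)^2 + 6*(-0.2189) + 2.29*|-0.2189| = -0.4288


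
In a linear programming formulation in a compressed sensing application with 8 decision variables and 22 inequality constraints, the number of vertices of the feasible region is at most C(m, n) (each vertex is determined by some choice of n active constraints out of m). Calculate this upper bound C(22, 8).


Each vertex corresponds to some choice of n active constraints out of m, so the number of vertices is at most C(m, n) = m! / (n!(m-n)!).
m = 22, n = 8
Numerator: 22 * 21 * 20 * 19 * 18 * 17 * 16 * 15
Denominator: 8! = 40320
C(22, 8) = 319770


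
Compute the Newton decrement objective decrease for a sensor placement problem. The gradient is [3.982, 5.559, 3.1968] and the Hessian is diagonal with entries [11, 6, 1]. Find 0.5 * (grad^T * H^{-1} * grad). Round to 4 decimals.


Step 1: H is diagonal, so H^(-1) * g = [0.362, 0.9265, 3.1968].
Step 2: g^T H^(-1) g = sum_i g_i^2 / H_ii
  = (3.982)^2/11 + (5.559)^2/6 + (3.1968)^2/1
  = 1.4415 + 5.1504 + 10.2195 = 16.8114
Step 3: Objective decrease = 0.5 * g^T H^(-1) g = 8.4057


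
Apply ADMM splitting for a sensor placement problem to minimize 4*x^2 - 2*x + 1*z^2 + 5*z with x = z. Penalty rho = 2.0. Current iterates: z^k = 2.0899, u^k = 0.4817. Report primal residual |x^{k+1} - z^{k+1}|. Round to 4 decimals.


ADMM iteration with rho = 2.0, z^k = 2.0899, u^k = 0.4817
Step 1: x-update.
Minimize 4*x^2 - 2*x + (2.0/2)*(x - 2.0899 + 0.4817)^2
FOC: (2*4 + 2.0)*x = 2 + 2.0*(2.0899 - 0.4817)
x^{k+1} = 0.5216
Step 2: z-update.
Minimize 1*z^2 + 5*z + (2.0/2)*(0.5216 - z + 0.4817)^2
FOC: (2*1 + 2.0)*z = -5 + 2.0*(0.5216 + 0.4817)
z^{k+1} = -0.7483
Step 3: u-update.
u^{k+1} = 0.4817 + 0.5216 + 0.7483 = 1.7517
Step 4: Primal residual = |0.5216 + 0.7483| = 1.27


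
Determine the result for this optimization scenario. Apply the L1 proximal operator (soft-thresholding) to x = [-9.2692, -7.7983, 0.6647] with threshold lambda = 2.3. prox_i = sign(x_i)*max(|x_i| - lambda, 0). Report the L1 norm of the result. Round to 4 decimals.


Soft-thresholding with lambda = 2.3:
prox(-9.2692) = sign(-9.2692)*max(|-9.2692| - 2.3, 0) = -6.9692
prox(-7.7983) = sign(-7.7983)*max(|-7.7983| - 2.3, 0) = -5.4983
prox(0.6647) = sign(0.6647)*max(|0.6647| - 2.3, 0) = 0.0
prox(x) = [-6.9692, -5.4983, 0.0]
||prox(x)||_1 = 6.9692 + 5.4983 + 0.0 = 12.4675


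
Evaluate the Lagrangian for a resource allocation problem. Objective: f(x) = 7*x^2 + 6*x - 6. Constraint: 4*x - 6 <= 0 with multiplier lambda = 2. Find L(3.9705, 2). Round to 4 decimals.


Step 1: Evaluate f(x).
f(3.9705) = 7*3.9705^2 + 6*3.9705 - 6 = 128.1771
Step 2: Evaluate g(x).
g(3.9705) = 4*3.9705 - 6 = 9.882
Step 3: Compute Lagrangian.
L = 128.1771 + 2*9.882 = 147.9411


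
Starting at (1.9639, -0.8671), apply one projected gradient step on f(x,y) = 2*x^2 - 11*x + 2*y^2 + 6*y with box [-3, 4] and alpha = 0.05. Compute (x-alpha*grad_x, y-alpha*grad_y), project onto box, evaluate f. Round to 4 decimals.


Step 1: Compute gradient at (1.9639, -0.8671).
grad_x = 2*2*1.9639 - 11 = -3.1444
grad_y = 2*2*-0.8671 + 6 = 2.5316
Step 2: Gradient step.
x_raw = 1.9639 - 0.05*-3.1444 = 2.1211
y_raw = -0.8671 - 0.05*2.5316 = -0.9937
Step 3: Project onto [-3, 4].
x_proj = clip(2.1211) = 2.1211
y_proj = clip(-0.9937) = -0.9937
Step 4: Evaluate f.
f(2.1211, -0.9937) = -18.3213


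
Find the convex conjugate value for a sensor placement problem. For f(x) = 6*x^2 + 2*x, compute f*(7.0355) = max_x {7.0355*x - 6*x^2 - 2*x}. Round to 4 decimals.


f*(y) = sup_x {y*x - a*x^2 - b*x} = sup_x {(y-b)*x - a*x^2}
FOC: (y - b) - 2a*x = 0 => x* = (y - b)/(2a)
x* = (7.0355 - 2)/(2*6) = 0.4196
f*(7.0355) = (y-b)^2/(4a) = (7.0355 - 2)^2/(4*6)
= 25.3563/24 = 1.0565


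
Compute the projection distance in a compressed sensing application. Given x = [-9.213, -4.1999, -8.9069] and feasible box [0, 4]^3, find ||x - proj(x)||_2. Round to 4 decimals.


Project each component onto [0, 4].
clip(-9.213) = 0.0, clip(-4.1999) = 0.0, clip(-8.9069) = 0.0
Projection = [0.0, 0.0, 0.0]
Squared diffs: [84.8794, 17.6392, 79.3329]
Distance = sqrt(181.8515) = 13.4852


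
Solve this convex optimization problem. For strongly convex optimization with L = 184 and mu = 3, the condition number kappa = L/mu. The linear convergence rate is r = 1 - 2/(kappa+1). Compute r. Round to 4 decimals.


Step 1: Compute the condition number.
kappa = L/mu = 184/3 = 61.3333
Step 2: Compute the convergence rate.
r = 1 - 2/(kappa + 1) = 1 - 2*mu/(L + mu) = (L - mu)/(L + mu) = 181/187 = 0.9679


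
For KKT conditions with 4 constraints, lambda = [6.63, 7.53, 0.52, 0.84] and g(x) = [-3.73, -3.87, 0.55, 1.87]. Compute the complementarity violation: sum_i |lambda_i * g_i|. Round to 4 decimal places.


KKT complementary slackness check:
lambda_1 * g_1 = 6.63 * -3.73 = -24.7299
lambda_2 * g_2 = 7.53 * -3.87 = -29.1411
lambda_3 * g_3 = 0.52 * 0.55 = 0.286
lambda_4 * g_4 = 0.84 * 1.87 = 1.5708
Total violation = 24.7299 + 29.1411 + 0.286 + 1.5708 = 55.7278


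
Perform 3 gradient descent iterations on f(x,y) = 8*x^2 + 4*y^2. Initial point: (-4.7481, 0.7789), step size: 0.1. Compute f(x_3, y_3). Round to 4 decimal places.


Gradient descent on f(x,y) = 8*x^2 + 4*y^2.
Starting point: (-4.7481, 0.7789), alpha = 0.1
Step 1: grad_x = 2*8*-4.7481 = -75.9696, grad_y = 2*4*0.7789 = 6.2312
  x_1 = -4.7481 - 0.1*-75.9696 = 2.8489
  y_1 = 0.7789 - 0.1*6.2312 = 0.1558
Step 2: grad_x = 2*8*2.8489 = 45.5818, grad_y = 2*4*0.1558 = 1.2462
  x_2 = 2.8489 - 0.1*45.5818 = -1.7093
  y_2 = 0.1558 - 0.1*1.2462 = 0.0312
Step 3: grad_x = 2*8*-1.7093 = -27.3491, grad_y = 2*4*0.0312 = 0.2492
  x_3 = -1.7093 - 0.1*-27.3491 = 1.0256
  y_3 = 0.0312 - 0.1*0.2492 = 0.0062
f(1.0256, 0.0062) = 8*1.0256^2 + 4*0.0062^2 = 8.4148


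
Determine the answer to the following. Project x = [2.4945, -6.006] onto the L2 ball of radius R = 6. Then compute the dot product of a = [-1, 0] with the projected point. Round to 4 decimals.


Step 1: Compute ||x|| (intermediates to 6 decimals).
||x|| = sqrt(2.4945^2 + (-6.006)^2) = 6.503427
Step 2: Project.
Since ||x|| > R, scale = R/||x|| = 6/6.503427 = 0.922591, proj(x) = scale * x
proj(x) = [2.301403, -5.541082]
Step 3: Dot product.
a^T * proj(x) = -1*2.301403 + 0*(-5.541082) = -2.3014


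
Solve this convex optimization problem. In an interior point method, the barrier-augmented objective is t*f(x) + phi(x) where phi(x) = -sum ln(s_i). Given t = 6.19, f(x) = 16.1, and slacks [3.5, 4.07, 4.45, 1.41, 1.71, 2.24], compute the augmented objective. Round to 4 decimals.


Step 1: Compute log-barrier.
ln values: [1.2528, 1.4036, 1.4929, 0.3436, 0.5365, 0.8065]
phi = -(1.2528 + 1.4036 + 1.4929 + 0.3436 + 0.5365 + 0.8065) = -5.8359
Step 2: Compute augmented objective.
t*f(x) = 6.19*16.1 = 99.659
Total = 99.659 - 5.8359 = 93.8231


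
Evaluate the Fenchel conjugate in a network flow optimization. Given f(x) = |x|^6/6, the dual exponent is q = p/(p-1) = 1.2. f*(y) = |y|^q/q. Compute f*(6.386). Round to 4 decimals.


The conjugate exponent q satisfies 1/p + 1/q = 1.
p = 6, so q = 6/(6 - 1) = 1.2
|y|^q = 6.386^1.2 = 9.2528
f*(6.386) = 9.2528 / 1.2 = 7.7107


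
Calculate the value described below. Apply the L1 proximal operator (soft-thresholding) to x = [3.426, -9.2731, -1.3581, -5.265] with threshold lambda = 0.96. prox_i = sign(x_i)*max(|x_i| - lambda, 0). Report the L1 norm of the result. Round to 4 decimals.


Soft-thresholding with lambda = 0.96:
prox(3.426) = sign(3.426)*max(|3.426| - 0.96, 0) = 2.466
prox(-9.2731) = sign(-9.2731)*max(|-9.2731| - 0.96, 0) = -8.3131
prox(-1.3581) = sign(-1.3581)*max(|-1.3581| - 0.96, 0) = -0.3981
prox(-5.265) = sign(-5.265)*max(|-5.265| - 0.96, 0) = -4.305
prox(x) = [2.466, -8.3131, -0.3981, -4.305]
||prox(x)||_1 = 2.466 + 8.3131 + 0.3981 + 4.305 = 15.4822


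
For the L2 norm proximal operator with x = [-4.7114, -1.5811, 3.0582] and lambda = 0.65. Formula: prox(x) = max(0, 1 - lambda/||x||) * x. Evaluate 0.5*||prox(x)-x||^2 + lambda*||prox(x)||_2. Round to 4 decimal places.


Step 1: Compute ||x||.
||x|| = 5.8352
Step 2: Compute scaling factor.
scale = max(0, 1 - 0.65/5.8352) = 0.8886
Step 3: prox(x) = [-4.1866, -1.405, 2.7175]
||prox(x)|| = 5.1852
Step 4: Proximal objective.
0.5*||prox-x||^2 = 0.2113
lambda*||prox|| = 3.3704
Total = 3.5816


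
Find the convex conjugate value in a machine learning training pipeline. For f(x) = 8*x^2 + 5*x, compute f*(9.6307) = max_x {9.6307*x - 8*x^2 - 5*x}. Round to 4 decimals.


f*(y) = sup_x {y*x - a*x^2 - b*x} = sup_x {(y-b)*x - a*x^2}
FOC: (y - b) - 2a*x = 0 => x* = (y - b)/(2a)
x* = (9.6307 - 5)/(2*8) = 0.2894
f*(9.6307) = (y-b)^2/(4a) = (9.6307 - 5)^2/(4*8)
= 21.4434/32 = 0.6701


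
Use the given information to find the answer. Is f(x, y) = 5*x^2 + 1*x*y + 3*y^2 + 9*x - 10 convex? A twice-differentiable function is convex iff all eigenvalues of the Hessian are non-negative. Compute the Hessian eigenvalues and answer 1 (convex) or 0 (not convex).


The Hessian of f(x,y) = 5*x^2 + 1*x*y + 3*y^2 + 9*x - 10 is:
H = [[10, 1], [1, 6]]
Trace = 10 + 6 = 16
Determinant = 10*6 - (1)^2 = 59
Discriminant = (16)^2 - 4*59 = 20.0
Eigenvalues: lambda_1 = 5.7639, lambda_2 = 10.2361
The function is convex.

1


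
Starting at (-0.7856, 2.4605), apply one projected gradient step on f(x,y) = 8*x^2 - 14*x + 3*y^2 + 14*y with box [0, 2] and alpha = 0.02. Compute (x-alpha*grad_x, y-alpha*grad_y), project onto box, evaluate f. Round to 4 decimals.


Step 1: Compute gradient at (-0.7856, 2.4605).
grad_x = 2*8*-0.7856 - 14 = -26.5696
grad_y = 2*3*2.4605 + 14 = 28.763
Step 2: Gradient step.
x_raw = -0.7856 - 0.02*-26.5696 = -0.2542
y_raw = 2.4605 - 0.02*28.763 = 1.8852
Step 3: Project onto [0, 2].
x_proj = clip(-0.2542) = 0.0
y_proj = clip(1.8852) = 1.8852
Step 4: Evaluate f.
f(0.0, 1.8852) = 37.0557


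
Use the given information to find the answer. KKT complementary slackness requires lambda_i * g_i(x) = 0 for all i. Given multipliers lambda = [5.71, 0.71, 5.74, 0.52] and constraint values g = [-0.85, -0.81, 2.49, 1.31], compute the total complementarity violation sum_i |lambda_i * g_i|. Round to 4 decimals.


KKT complementary slackness check:
lambda_1 * g_1 = 5.71 * -0.85 = -4.8535
lambda_2 * g_2 = 0.71 * -0.81 = -0.5751
lambda_3 * g_3 = 5.74 * 2.49 = 14.2926
lambda_4 * g_4 = 0.52 * 1.31 = 0.6812
Total violation = 4.8535 + 0.5751 + 14.2926 + 0.6812 = 20.4024


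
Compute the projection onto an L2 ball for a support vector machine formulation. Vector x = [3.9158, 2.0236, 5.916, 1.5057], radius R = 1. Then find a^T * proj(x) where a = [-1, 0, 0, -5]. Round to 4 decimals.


Step 1: Compute ||x|| (intermediates to 6 decimals).
||x|| = sqrt(3.9158^2 + 2.0236^2 + 5.916^2 + 1.5057^2) = 7.529584
Step 2: Project.
Since ||x|| > R, scale = R/||x|| = 1/7.529584 = 0.132809, proj(x) = scale * x
proj(x) = [0.520053, 0.268752, 0.785698, 0.199971]
Step 3: Dot product.
a^T * proj(x) = -1*0.520053 + 0*0.268752 + 0*0.785698 - 5*0.199971 = -1.5199


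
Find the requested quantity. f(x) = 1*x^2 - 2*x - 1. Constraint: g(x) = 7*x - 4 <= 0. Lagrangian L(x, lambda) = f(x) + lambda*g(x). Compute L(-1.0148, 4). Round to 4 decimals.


Step 1: Evaluate f(x).
f(-1.0148) = 1*(-1.0148)^2 - 2*(-1.0148) - 1 = 2.0594
Step 2: Evaluate g(x).
g(-1.0148) = 7*-1.0148 - 4 = -11.1036
Step 3: Compute Lagrangian.
L = 2.0594 + 4*-11.1036 = -42.355


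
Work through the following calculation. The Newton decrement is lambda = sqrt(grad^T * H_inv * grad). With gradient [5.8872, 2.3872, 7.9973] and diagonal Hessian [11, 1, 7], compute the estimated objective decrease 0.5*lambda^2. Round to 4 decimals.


Step 1: H is diagonal, so H^(-1) * g = [0.5352, 2.3872, 1.1425].
Step 2: g^T H^(-1) g = sum_i g_i^2 / H_ii
  = (5.8872)^2/11 + (2.3872)^2/1 + (7.9973)^2/7
  = 3.1508 + 5.6987 + 9.1367 = 17.9862
Step 3: Objective decrease = 0.5 * g^T H^(-1) g = 8.9931


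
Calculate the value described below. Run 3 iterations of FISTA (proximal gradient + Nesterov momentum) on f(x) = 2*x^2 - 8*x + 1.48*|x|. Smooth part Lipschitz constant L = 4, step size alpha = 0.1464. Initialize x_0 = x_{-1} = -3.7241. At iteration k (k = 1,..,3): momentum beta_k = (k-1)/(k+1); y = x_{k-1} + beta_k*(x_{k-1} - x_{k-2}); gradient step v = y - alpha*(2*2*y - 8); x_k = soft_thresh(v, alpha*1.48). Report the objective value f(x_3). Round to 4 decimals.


FISTA on f(x) = 2*x^2 - 8*x + 1.48*|x|
L = 4, alpha = 0.1464
Iteration 1: beta = 0.0, y = -3.7241 + 0.0*(-3.7241 + 3.7241) = -3.7241
  grad(y) = -22.8964, v = y - alpha*grad = -0.3721
  prox(v) = soft_thresh(-0.3721, 0.2167) = -0.1554
Iteration 2: beta = 0.3333, y = -0.1554 + 0.3333*(-0.1554 + 3.7241) = 1.0342
  grad(y) = -3.8633, v = y - alpha*grad = 1.5998
  prox(v) = soft_thresh(1.5998, 0.2167) = 1.3831
Iteration 3: beta = 0.5, y = 1.3831 + 0.5*(1.3831 + 0.1554) = 2.1523
  grad(y) = 0.6093, v = y - alpha*grad = 2.0631
  prox(v) = soft_thresh(2.0631, 0.2167) = 1.8465
f(x_3) = 2*1.8465^2 - 8*1.8465 + 1.48*|1.8465| = -5.2201


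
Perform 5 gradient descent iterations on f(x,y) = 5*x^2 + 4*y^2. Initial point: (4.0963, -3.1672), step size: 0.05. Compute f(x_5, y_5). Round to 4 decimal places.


Gradient descent on f(x,y) = 5*x^2 + 4*y^2.
Starting point: (4.0963, -3.1672), alpha = 0.05
Step 1: grad_x = 2*5*4.0963 = 40.963, grad_y = 2*4*-3.1672 = -25.3376
  x_1 = 4.0963 - 0.05*40.963 = 2.0482
  y_1 = -3.1672 - 0.05*-25.3376 = -1.9003
Step 2: grad_x = 2*5*2.0482 = 20.4815, grad_y = 2*4*-1.9003 = -15.2026
  x_2 = 2.0482 - 0.05*20.4815 = 1.0241
  y_2 = -1.9003 - 0.05*-15.2026 = -1.1402
Step 3: grad_x = 2*5*1.0241 = 10.2408, grad_y = 2*4*-1.1402 = -9.1215
  x_3 = 1.0241 - 0.05*10.2408 = 0.512
  y_3 = -1.1402 - 0.05*-9.1215 = -0.6841
Step 4: grad_x = 2*5*0.512 = 5.1204, grad_y = 2*4*-0.6841 = -5.4729
  x_4 = 0.512 - 0.05*5.1204 = 0.256
  y_4 = -0.6841 - 0.05*-5.4729 = -0.4105
Step 5: grad_x = 2*5*0.256 = 2.5602, grad_y = 2*4*-0.4105 = -3.2838
  x_5 = 0.256 - 0.05*2.5602 = 0.128
  y_5 = -0.4105 - 0.05*-3.2838 = -0.2463
f(0.128, -0.2463) = 5*0.128^2 + 4*(-0.2463)^2 = 0.3246


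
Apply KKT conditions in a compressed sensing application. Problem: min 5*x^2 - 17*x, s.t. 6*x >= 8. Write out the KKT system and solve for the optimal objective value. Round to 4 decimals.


Step 1: Try lambda = 0 (constraint inactive).
Stationarity: 2*5*x - 17 = 0
x* = 17/(2*5) = 1.7
Check constraint: 6*1.7 = 10.2 >= 8 -- satisfied.
Step 2: Compute optimal value.
f(x*) = 5*1.7^2 - 17*1.7 = -14.45


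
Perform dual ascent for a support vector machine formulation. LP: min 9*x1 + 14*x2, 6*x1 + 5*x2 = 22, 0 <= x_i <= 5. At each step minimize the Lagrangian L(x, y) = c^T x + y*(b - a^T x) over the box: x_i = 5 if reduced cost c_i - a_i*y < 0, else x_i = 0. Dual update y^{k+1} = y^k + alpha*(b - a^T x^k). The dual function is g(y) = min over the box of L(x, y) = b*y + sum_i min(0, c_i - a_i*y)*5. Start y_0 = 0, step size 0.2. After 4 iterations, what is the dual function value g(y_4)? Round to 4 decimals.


Dual ascent for LP: min 9*x1 + 14*x2, 6*x1 + 5*x2 = 22, 0 <= x_i <= 5
Step 1: y^k = 0.0, reduced costs: (9.0, 14.0)
  x^k = (0.0, 0.0), subgradient = b - a^T x = 22.0
  y^{k+1} = 0.0 + 0.2*22.0 = 4.4
Step 2: y^k = 4.4, reduced costs: (-17.4, -8.0)
  x^k = (5.0, 5.0), subgradient = b - a^T x = -33.0
  y^{k+1} = 4.4 + 0.2*-33.0 = -2.2
Step 3: y^k = -2.2, reduced costs: (22.2, 25.0)
  x^k = (0.0, 0.0), subgradient = b - a^T x = 22.0
  y^{k+1} = -2.2 + 0.2*22.0 = 2.2
Step 4: y^k = 2.2, reduced costs: (-4.2, 3.0)
  x^k = (5.0, 0.0), subgradient = b - a^T x = -8.0
  y^{k+1} = 2.2 + 0.2*-8.0 = 0.6
Dual objective at y_4 = 0.6: reduced costs (5.4, 11.0), box minimizer x = (0.0, 0.0)
g(y_4) = b*y + (c1 - a1*y)*x1 + (c2 - a2*y)*x2 = 22*0.6 + 5.4*0.0 + 11.0*0.0 = 13.2 + 0.0 + 0.0 = 13.2


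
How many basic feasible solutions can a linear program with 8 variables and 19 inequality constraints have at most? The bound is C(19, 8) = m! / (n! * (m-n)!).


Each vertex corresponds to some choice of n active constraints out of m, so the number of vertices is at most C(m, n) = m! / (n!(m-n)!).
m = 19, n = 8
Numerator: 19 * 18 * 17 * 16 * 15 * 14 * 13 * 12
Denominator: 8! = 40320
C(19, 8) = 75582


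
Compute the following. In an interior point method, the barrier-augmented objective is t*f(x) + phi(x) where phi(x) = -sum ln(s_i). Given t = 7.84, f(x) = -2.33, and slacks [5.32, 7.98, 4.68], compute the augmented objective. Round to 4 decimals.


Step 1: Compute log-barrier.
ln values: [1.6715, 2.0769, 1.5433]
phi = -(1.6715 + 2.0769 + 1.5433) = -5.2917
Step 2: Compute augmented objective.
t*f(x) = 7.84*-2.33 = -18.2672
Total = -18.2672 - 5.2917 = -23.5589


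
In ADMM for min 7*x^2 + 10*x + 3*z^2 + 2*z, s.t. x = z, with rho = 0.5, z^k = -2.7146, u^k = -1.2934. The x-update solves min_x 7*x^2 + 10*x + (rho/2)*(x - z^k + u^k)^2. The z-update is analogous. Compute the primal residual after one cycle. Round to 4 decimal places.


ADMM iteration with rho = 0.5, z^k = -2.7146, u^k = -1.2934
Step 1: x-update.
Minimize 7*x^2 + 10*x + (0.5/2)*(x + 2.7146 - 1.2934)^2
FOC: (2*7 + 0.5)*x = -10 + 0.5*(-2.7146 + 1.2934)
x^{k+1} = -0.7387
Step 2: z-update.
Minimize 3*z^2 + 2*z + (0.5/2)*(-0.7387 - z - 1.2934)^2
FOC: (2*3 + 0.5)*z = -2 + 0.5*(-0.7387 - 1.2934)
z^{k+1} = -0.464
Step 3: u-update.
u^{k+1} = -1.2934 - 0.7387 + 0.464 = -1.5681
Step 4: Primal residual = |-0.7387 + 0.464| = 0.2747


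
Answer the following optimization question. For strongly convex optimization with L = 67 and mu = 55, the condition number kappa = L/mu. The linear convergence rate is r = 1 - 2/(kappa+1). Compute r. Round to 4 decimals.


Step 1: Compute the condition number.
kappa = L/mu = 67/55 = 1.2182
Step 2: Compute the convergence rate.
r = 1 - 2/(kappa + 1) = 1 - 2*mu/(L + mu) = (L - mu)/(L + mu) = 12/122 = 0.0984


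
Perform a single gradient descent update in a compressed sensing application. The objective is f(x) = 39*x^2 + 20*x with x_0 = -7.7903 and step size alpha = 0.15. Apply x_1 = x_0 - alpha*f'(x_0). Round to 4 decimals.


We compute the gradient at x_0 and apply the update.
f'(x) = 78*x + 20
f'(-7.7903) = 78*-7.7903 + 20 = -587.6434
x_1 = -7.7903 - 0.15*-587.6434 = 80.3562


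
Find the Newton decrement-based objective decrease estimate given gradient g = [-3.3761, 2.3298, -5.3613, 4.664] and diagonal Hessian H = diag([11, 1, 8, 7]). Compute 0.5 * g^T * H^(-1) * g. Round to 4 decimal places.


Step 1: H is diagonal, so H^(-1) * g = [-0.3069, 2.3298, -0.6702, 0.6663].
Step 2: g^T H^(-1) g = sum_i g_i^2 / H_ii
  = (-3.3761)^2/11 + (2.3298)^2/1 + (-5.3613)^2/8 + (4.664)^2/7
  = 1.0362 + 5.428 + 3.5929 + 3.1076 = 13.1647
Step 3: Objective decrease = 0.5 * g^T H^(-1) g = 6.5823


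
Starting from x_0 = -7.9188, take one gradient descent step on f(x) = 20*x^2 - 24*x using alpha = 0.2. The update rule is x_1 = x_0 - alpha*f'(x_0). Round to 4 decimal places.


We compute the gradient at x_0 and apply the update.
f'(x) = 40*x - 24
f'(-7.9188) = 40*-7.9188 - 24 = -340.752
x_1 = -7.9188 - 0.2*-340.752 = 60.2316


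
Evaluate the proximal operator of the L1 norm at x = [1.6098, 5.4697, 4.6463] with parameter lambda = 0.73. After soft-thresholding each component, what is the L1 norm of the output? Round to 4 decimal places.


Soft-thresholding with lambda = 0.73:
prox(1.6098) = sign(1.6098)*max(|1.6098| - 0.73, 0) = 0.8798
prox(5.4697) = sign(5.4697)*max(|5.4697| - 0.73, 0) = 4.7397
prox(4.6463) = sign(4.6463)*max(|4.6463| - 0.73, 0) = 3.9163
prox(x) = [0.8798, 4.7397, 3.9163]
||prox(x)||_1 = 0.8798 + 4.7397 + 3.9163 = 9.5358


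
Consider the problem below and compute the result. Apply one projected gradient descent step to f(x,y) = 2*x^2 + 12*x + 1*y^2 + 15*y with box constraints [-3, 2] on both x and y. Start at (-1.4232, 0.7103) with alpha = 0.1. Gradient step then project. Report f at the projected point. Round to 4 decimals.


Step 1: Compute gradient at (-1.4232, 0.7103).
grad_x = 2*2*-1.4232 + 12 = 6.3072
grad_y = 2*1*0.7103 + 15 = 16.4206
Step 2: Gradient step.
x_raw = -1.4232 - 0.1*6.3072 = -2.0539
y_raw = 0.7103 - 0.1*16.4206 = -0.9318
Step 3: Project onto [-3, 2].
x_proj = clip(-2.0539) = -2.0539
y_proj = clip(-0.9318) = -0.9318
Step 4: Evaluate f.
f(-2.0539, -0.9318) = -29.3181


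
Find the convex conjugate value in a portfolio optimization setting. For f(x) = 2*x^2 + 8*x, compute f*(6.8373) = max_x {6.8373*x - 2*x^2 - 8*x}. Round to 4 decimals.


f*(y) = sup_x {y*x - a*x^2 - b*x} = sup_x {(y-b)*x - a*x^2}
FOC: (y - b) - 2a*x = 0 => x* = (y - b)/(2a)
x* = (6.8373 - 8)/(2*2) = -0.2907
f*(6.8373) = (y-b)^2/(4a) = (6.8373 - 8)^2/(4*2)
= 1.3519/8 = 0.169


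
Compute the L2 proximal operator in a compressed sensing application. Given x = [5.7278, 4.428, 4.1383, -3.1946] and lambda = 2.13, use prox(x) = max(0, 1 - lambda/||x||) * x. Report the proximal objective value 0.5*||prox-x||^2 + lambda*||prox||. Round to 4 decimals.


Step 1: Compute ||x||.
||x|| = 8.9301
Step 2: Compute scaling factor.
scale = max(0, 1 - 2.13/8.9301) = 0.7615
Step 3: prox(x) = [4.3616, 3.3718, 3.1512, -2.4326]
||prox(x)|| = 6.8001
Step 4: Proximal objective.
0.5*||prox-x||^2 = 2.2685
lambda*||prox|| = 14.4842
Total = 16.7526


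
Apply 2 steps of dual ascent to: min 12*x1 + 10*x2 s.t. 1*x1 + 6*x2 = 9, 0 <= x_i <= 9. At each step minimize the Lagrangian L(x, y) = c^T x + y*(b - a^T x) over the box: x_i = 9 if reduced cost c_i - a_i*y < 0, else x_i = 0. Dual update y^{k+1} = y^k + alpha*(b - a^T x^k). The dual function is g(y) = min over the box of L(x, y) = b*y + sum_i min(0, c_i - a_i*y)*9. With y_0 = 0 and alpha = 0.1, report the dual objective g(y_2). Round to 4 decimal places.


Dual ascent for LP: min 12*x1 + 10*x2, 1*x1 + 6*x2 = 9, 0 <= x_i <= 9
Step 1: y^k = 0.0, reduced costs: (12.0, 10.0)
  x^k = (0.0, 0.0), subgradient = b - a^T x = 9.0
  y^{k+1} = 0.0 + 0.1*9.0 = 0.9
Step 2: y^k = 0.9, reduced costs: (11.1, 4.6)
  x^k = (0.0, 0.0), subgradient = b - a^T x = 9.0
  y^{k+1} = 0.9 + 0.1*9.0 = 1.8
Dual objective at y_2 = 1.8: reduced costs (10.2, -0.8), box minimizer x = (0.0, 9.0)
g(y_2) = b*y + (c1 - a1*y)*x1 + (c2 - a2*y)*x2 = 9*1.8 + 10.2*0.0 + (-0.8)*9.0 = 16.2 + 0.0 - 7.2 = 9.0


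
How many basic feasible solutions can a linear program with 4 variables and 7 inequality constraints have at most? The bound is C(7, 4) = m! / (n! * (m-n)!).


Each vertex corresponds to some choice of n active constraints out of m, so the number of vertices is at most C(m, n) = m! / (n!(m-n)!).
m = 7, n = 4
Numerator: 7 * 6 * 5 * 4
Denominator: 4! = 24
C(7, 4) = 35


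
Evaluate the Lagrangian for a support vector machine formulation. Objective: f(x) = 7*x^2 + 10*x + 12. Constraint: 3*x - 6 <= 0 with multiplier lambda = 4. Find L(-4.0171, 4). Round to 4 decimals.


Step 1: Evaluate f(x).
f(-4.0171) = 7*(-4.0171)^2 + 10*(-4.0171) + 12 = 84.7886
Step 2: Evaluate g(x).
g(-4.0171) = 3*-4.0171 - 6 = -18.0513
Step 3: Compute Lagrangian.
L = 84.7886 + 4*-18.0513 = 12.5834
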